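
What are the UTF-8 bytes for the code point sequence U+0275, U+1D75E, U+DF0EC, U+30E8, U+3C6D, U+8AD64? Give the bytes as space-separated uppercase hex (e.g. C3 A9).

C9 B5 F0 9D 9D 9E F3 9F 83 AC E3 83 A8 E3 B1 AD F2 8A B5 A4

U+0275: 2-byte form → C9 B5.
U+1D75E: 4-byte form → F0 9D 9D 9E.
U+DF0EC: 4-byte form → F3 9F 83 AC.
U+30E8: 3-byte form → E3 83 A8.
U+3C6D: 3-byte form → E3 B1 AD.
U+8AD64: 4-byte form → F2 8A B5 A4.
Concatenated (20 bytes): C9 B5 F0 9D 9D 9E F3 9F 83 AC E3 83 A8 E3 B1 AD F2 8A B5 A4.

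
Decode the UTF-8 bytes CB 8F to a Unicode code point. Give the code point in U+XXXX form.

U+02CF

Leading byte 0xCB = 11001011 matches 110xxxxx → 2-byte sequence.
Byte 1: 0xCB = 11001011, payload 01011 (5 bits).
Byte 2: 0x8F = 10001111 (10xxxxxx ✓), payload 001111.
Concatenate: 01011001111 = 0x2CF (11 bits → U+02CF).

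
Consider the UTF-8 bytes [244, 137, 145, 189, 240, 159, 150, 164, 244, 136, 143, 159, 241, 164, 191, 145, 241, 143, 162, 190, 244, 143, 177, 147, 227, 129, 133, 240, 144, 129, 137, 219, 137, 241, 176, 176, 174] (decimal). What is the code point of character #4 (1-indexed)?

U+64FD1

Offset 0: leading byte 0xF4 = 11110100 → 4-byte char #1 = F4 89 91 BD.
Offset 4: leading byte 0xF0 = 11110000 → 4-byte char #2 = F0 9F 96 A4.
Offset 8: leading byte 0xF4 = 11110100 → 4-byte char #3 = F4 88 8F 9F.
Offset 12: leading byte 0xF1 = 11110001 → 4-byte char #4 = F1 A4 BF 91.
Leading byte 0xF1 = 11110001 matches 11110xxx → 4-byte sequence.
Byte 1: 0xF1 = 11110001, payload 001 (3 bits).
Byte 2: 0xA4 = 10100100 (10xxxxxx ✓), payload 100100.
Byte 3: 0xBF = 10111111 (10xxxxxx ✓), payload 111111.
Byte 4: 0x91 = 10010001 (10xxxxxx ✓), payload 010001.
Concatenate: 001100100111111010001 = 0x64FD1 (21 bits → U+64FD1).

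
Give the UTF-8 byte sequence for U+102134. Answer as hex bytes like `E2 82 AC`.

F4 82 84 B4

U+102134 = 0x102134 = 1057076 decimal. In range U+10000–U+10FFFF → 4-byte form: 11110xxx 10xxxxxx 10xxxxxx 10xxxxxx.
Binary (21 bits): 100000010000100110100.
Split 3+6+6+6: 100 | 000010 | 000100 | 110100.
Byte 1: 11110100 = 0xF4.
Byte 2: 10000010 = 0x82.
Byte 3: 10000100 = 0x84.
Byte 4: 10110100 = 0xB4.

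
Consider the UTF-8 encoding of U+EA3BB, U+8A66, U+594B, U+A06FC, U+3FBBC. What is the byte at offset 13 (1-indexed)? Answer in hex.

0x9B

1-indexed offset 13 is 0-indexed offset 12.
U+EA3BB → 4-byte form F3 AA 8E BB at offsets 0–3.
U+8A66 → 3-byte form E8 A9 A6 at offsets 4–6.
U+594B → 3-byte form E5 A5 8B at offsets 7–9.
U+A06FC → 4-byte form F2 A0 9B BC at offsets 10–13.
Offset 12 falls in char 4's range; it's byte 3 of F2 A0 9B BC = 0x9B.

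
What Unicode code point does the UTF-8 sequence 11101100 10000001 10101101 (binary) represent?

Leading byte 0xEC = 11101100 matches 1110xxxx → 3-byte sequence.
Byte 1: 0xEC = 11101100, payload 1100 (4 bits).
Byte 2: 0x81 = 10000001 (10xxxxxx ✓), payload 000001.
Byte 3: 0xAD = 10101101 (10xxxxxx ✓), payload 101101.
Concatenate: 1100000001101101 = 0xC06D (16 bits → U+C06D).

U+C06D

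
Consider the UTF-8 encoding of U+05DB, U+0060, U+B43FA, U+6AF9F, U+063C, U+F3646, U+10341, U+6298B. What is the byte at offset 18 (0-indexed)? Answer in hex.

U+05DB → 2-byte form D7 9B at offsets 0–1.
U+0060 → 1-byte form 60 at offsets 2–2.
U+B43FA → 4-byte form F2 B4 8F BA at offsets 3–6.
U+6AF9F → 4-byte form F1 AA BE 9F at offsets 7–10.
U+063C → 2-byte form D8 BC at offsets 11–12.
U+F3646 → 4-byte form F3 B3 99 86 at offsets 13–16.
U+10341 → 4-byte form F0 90 8D 81 at offsets 17–20.
Offset 18 falls in char 7's range; it's byte 2 of F0 90 8D 81 = 0x90.

0x90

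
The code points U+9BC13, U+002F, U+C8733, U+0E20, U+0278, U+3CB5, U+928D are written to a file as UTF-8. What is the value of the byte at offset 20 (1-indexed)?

1-indexed offset 20 is 0-indexed offset 19.
U+9BC13 → 4-byte form F2 9B B0 93 at offsets 0–3.
U+002F → 1-byte form 2F at offsets 4–4.
U+C8733 → 4-byte form F3 88 9C B3 at offsets 5–8.
U+0E20 → 3-byte form E0 B8 A0 at offsets 9–11.
U+0278 → 2-byte form C9 B8 at offsets 12–13.
U+3CB5 → 3-byte form E3 B2 B5 at offsets 14–16.
U+928D → 3-byte form E9 8A 8D at offsets 17–19.
Offset 19 falls in char 7's range; it's byte 3 of E9 8A 8D = 0x8D.

0x8D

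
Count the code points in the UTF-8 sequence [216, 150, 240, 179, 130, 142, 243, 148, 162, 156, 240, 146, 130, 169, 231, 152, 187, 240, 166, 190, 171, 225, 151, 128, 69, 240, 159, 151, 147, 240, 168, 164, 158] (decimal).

10

Byte at offset 0: 0xD8 = 11011000 → 2-byte char (#1). Advance 2.
Byte at offset 2: 0xF0 = 11110000 → 4-byte char (#2). Advance 4.
Byte at offset 6: 0xF3 = 11110011 → 4-byte char (#3). Advance 4.
Byte at offset 10: 0xF0 = 11110000 → 4-byte char (#4). Advance 4.
Byte at offset 14: 0xE7 = 11100111 → 3-byte char (#5). Advance 3.
Byte at offset 17: 0xF0 = 11110000 → 4-byte char (#6). Advance 4.
Byte at offset 21: 0xE1 = 11100001 → 3-byte char (#7). Advance 3.
Byte at offset 24: 0x45 = 01000101 → 1-byte char (#8). Advance 1.
Byte at offset 25: 0xF0 = 11110000 → 4-byte char (#9). Advance 4.
Byte at offset 29: 0xF0 = 11110000 → 4-byte char (#10). Advance 4.
Reached end at offset 33 after 10 code points.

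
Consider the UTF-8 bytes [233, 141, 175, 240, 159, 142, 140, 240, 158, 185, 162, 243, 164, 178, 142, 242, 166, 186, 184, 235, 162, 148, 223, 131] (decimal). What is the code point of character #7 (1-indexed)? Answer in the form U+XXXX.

U+07C3

Offset 0: leading byte 0xE9 = 11101001 → 3-byte char #1 = E9 8D AF.
Offset 3: leading byte 0xF0 = 11110000 → 4-byte char #2 = F0 9F 8E 8C.
Offset 7: leading byte 0xF0 = 11110000 → 4-byte char #3 = F0 9E B9 A2.
Offset 11: leading byte 0xF3 = 11110011 → 4-byte char #4 = F3 A4 B2 8E.
Offset 15: leading byte 0xF2 = 11110010 → 4-byte char #5 = F2 A6 BA B8.
Offset 19: leading byte 0xEB = 11101011 → 3-byte char #6 = EB A2 94.
Offset 22: leading byte 0xDF = 11011111 → 2-byte char #7 = DF 83.
Leading byte 0xDF = 11011111 matches 110xxxxx → 2-byte sequence.
Byte 1: 0xDF = 11011111, payload 11111 (5 bits).
Byte 2: 0x83 = 10000011 (10xxxxxx ✓), payload 000011.
Concatenate: 11111000011 = 0x7C3 (11 bits → U+07C3).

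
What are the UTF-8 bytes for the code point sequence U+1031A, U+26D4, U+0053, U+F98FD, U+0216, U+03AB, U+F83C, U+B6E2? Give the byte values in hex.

U+1031A: 4-byte form → F0 90 8C 9A.
U+26D4: 3-byte form → E2 9B 94.
U+0053: 1-byte form → 53.
U+F98FD: 4-byte form → F3 B9 A3 BD.
U+0216: 2-byte form → C8 96.
U+03AB: 2-byte form → CE AB.
U+F83C: 3-byte form → EF A0 BC.
U+B6E2: 3-byte form → EB 9B A2.
Concatenated (22 bytes): F0 90 8C 9A E2 9B 94 53 F3 B9 A3 BD C8 96 CE AB EF A0 BC EB 9B A2.

F0 90 8C 9A E2 9B 94 53 F3 B9 A3 BD C8 96 CE AB EF A0 BC EB 9B A2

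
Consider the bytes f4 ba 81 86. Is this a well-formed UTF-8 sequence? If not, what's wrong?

invalid (encodes a value above U+10FFFF)

Leading byte 0xF4 = 11110100 → 4-byte form.
Payload = 0x13A046, which exceeds U+10FFFF, the maximum Unicode code point. (Leading bytes F5–FF, or F4 followed by ≥ 0x90, are invalid.)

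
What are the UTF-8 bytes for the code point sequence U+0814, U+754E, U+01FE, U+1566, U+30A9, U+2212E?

U+0814: 3-byte form → E0 A0 94.
U+754E: 3-byte form → E7 95 8E.
U+01FE: 2-byte form → C7 BE.
U+1566: 3-byte form → E1 95 A6.
U+30A9: 3-byte form → E3 82 A9.
U+2212E: 4-byte form → F0 A2 84 AE.
Concatenated (18 bytes): E0 A0 94 E7 95 8E C7 BE E1 95 A6 E3 82 A9 F0 A2 84 AE.

E0 A0 94 E7 95 8E C7 BE E1 95 A6 E3 82 A9 F0 A2 84 AE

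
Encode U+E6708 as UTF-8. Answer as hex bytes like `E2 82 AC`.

U+E6708 = 0xE6708 = 943880 decimal. In range U+10000–U+10FFFF → 4-byte form: 11110xxx 10xxxxxx 10xxxxxx 10xxxxxx.
Binary (21 bits): 011100110011100001000.
Split 3+6+6+6: 011 | 100110 | 011100 | 001000.
Byte 1: 11110011 = 0xF3.
Byte 2: 10100110 = 0xA6.
Byte 3: 10011100 = 0x9C.
Byte 4: 10001000 = 0x88.

F3 A6 9C 88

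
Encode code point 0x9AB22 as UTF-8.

U+9AB22 = 0x9AB22 = 633634 decimal. In range U+10000–U+10FFFF → 4-byte form: 11110xxx 10xxxxxx 10xxxxxx 10xxxxxx.
Binary (21 bits): 010011010101100100010.
Split 3+6+6+6: 010 | 011010 | 101100 | 100010.
Byte 1: 11110010 = 0xF2.
Byte 2: 10011010 = 0x9A.
Byte 3: 10101100 = 0xAC.
Byte 4: 10100010 = 0xA2.

F2 9A AC A2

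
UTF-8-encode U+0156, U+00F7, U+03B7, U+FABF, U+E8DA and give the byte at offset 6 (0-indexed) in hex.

0xEF

U+0156 → 2-byte form C5 96 at offsets 0–1.
U+00F7 → 2-byte form C3 B7 at offsets 2–3.
U+03B7 → 2-byte form CE B7 at offsets 4–5.
U+FABF → 3-byte form EF AA BF at offsets 6–8.
Offset 6 falls in char 4's range; it's byte 1 of EF AA BF = 0xEF.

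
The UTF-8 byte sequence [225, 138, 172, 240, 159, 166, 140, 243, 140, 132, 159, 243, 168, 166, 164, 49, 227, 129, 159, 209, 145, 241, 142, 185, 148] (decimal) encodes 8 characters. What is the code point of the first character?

Offset 0: leading byte 0xE1 = 11100001 → 3-byte char #1 = E1 8A AC.
Leading byte 0xE1 = 11100001 matches 1110xxxx → 3-byte sequence.
Byte 1: 0xE1 = 11100001, payload 0001 (4 bits).
Byte 2: 0x8A = 10001010 (10xxxxxx ✓), payload 001010.
Byte 3: 0xAC = 10101100 (10xxxxxx ✓), payload 101100.
Concatenate: 0001001010101100 = 0x12AC (16 bits → U+12AC).

U+12AC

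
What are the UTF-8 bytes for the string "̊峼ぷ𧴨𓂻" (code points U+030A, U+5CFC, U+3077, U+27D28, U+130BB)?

U+030A: 2-byte form → CC 8A.
U+5CFC: 3-byte form → E5 B3 BC.
U+3077: 3-byte form → E3 81 B7.
U+27D28: 4-byte form → F0 A7 B4 A8.
U+130BB: 4-byte form → F0 93 82 BB.
Concatenated (16 bytes): CC 8A E5 B3 BC E3 81 B7 F0 A7 B4 A8 F0 93 82 BB.

CC 8A E5 B3 BC E3 81 B7 F0 A7 B4 A8 F0 93 82 BB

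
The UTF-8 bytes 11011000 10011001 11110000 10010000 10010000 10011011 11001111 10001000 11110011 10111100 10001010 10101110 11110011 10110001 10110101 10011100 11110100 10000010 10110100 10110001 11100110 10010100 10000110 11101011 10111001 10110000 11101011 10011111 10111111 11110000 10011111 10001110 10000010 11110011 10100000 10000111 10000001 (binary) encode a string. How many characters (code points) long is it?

Byte at offset 0: 0xD8 = 11011000 → 2-byte char (#1). Advance 2.
Byte at offset 2: 0xF0 = 11110000 → 4-byte char (#2). Advance 4.
Byte at offset 6: 0xCF = 11001111 → 2-byte char (#3). Advance 2.
Byte at offset 8: 0xF3 = 11110011 → 4-byte char (#4). Advance 4.
Byte at offset 12: 0xF3 = 11110011 → 4-byte char (#5). Advance 4.
Byte at offset 16: 0xF4 = 11110100 → 4-byte char (#6). Advance 4.
Byte at offset 20: 0xE6 = 11100110 → 3-byte char (#7). Advance 3.
Byte at offset 23: 0xEB = 11101011 → 3-byte char (#8). Advance 3.
Byte at offset 26: 0xEB = 11101011 → 3-byte char (#9). Advance 3.
Byte at offset 29: 0xF0 = 11110000 → 4-byte char (#10). Advance 4.
Byte at offset 33: 0xF3 = 11110011 → 4-byte char (#11). Advance 4.
Reached end at offset 37 after 11 code points.

11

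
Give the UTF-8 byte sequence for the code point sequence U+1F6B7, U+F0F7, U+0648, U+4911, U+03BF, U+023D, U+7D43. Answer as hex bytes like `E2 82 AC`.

F0 9F 9A B7 EF 83 B7 D9 88 E4 A4 91 CE BF C8 BD E7 B5 83

U+1F6B7: 4-byte form → F0 9F 9A B7.
U+F0F7: 3-byte form → EF 83 B7.
U+0648: 2-byte form → D9 88.
U+4911: 3-byte form → E4 A4 91.
U+03BF: 2-byte form → CE BF.
U+023D: 2-byte form → C8 BD.
U+7D43: 3-byte form → E7 B5 83.
Concatenated (19 bytes): F0 9F 9A B7 EF 83 B7 D9 88 E4 A4 91 CE BF C8 BD E7 B5 83.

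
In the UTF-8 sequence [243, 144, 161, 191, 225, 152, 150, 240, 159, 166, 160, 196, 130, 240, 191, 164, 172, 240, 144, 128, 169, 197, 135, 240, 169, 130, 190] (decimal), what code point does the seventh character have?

U+0147

Offset 0: leading byte 0xF3 = 11110011 → 4-byte char #1 = F3 90 A1 BF.
Offset 4: leading byte 0xE1 = 11100001 → 3-byte char #2 = E1 98 96.
Offset 7: leading byte 0xF0 = 11110000 → 4-byte char #3 = F0 9F A6 A0.
Offset 11: leading byte 0xC4 = 11000100 → 2-byte char #4 = C4 82.
Offset 13: leading byte 0xF0 = 11110000 → 4-byte char #5 = F0 BF A4 AC.
Offset 17: leading byte 0xF0 = 11110000 → 4-byte char #6 = F0 90 80 A9.
Offset 21: leading byte 0xC5 = 11000101 → 2-byte char #7 = C5 87.
Leading byte 0xC5 = 11000101 matches 110xxxxx → 2-byte sequence.
Byte 1: 0xC5 = 11000101, payload 00101 (5 bits).
Byte 2: 0x87 = 10000111 (10xxxxxx ✓), payload 000111.
Concatenate: 00101000111 = 0x147 (11 bits → U+0147).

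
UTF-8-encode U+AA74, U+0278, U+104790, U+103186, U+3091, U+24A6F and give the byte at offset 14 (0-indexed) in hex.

0x82

U+AA74 → 3-byte form EA A9 B4 at offsets 0–2.
U+0278 → 2-byte form C9 B8 at offsets 3–4.
U+104790 → 4-byte form F4 84 9E 90 at offsets 5–8.
U+103186 → 4-byte form F4 83 86 86 at offsets 9–12.
U+3091 → 3-byte form E3 82 91 at offsets 13–15.
Offset 14 falls in char 5's range; it's byte 2 of E3 82 91 = 0x82.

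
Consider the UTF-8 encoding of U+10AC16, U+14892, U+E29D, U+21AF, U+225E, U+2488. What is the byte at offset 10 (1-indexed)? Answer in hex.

1-indexed offset 10 is 0-indexed offset 9.
U+10AC16 → 4-byte form F4 8A B0 96 at offsets 0–3.
U+14892 → 4-byte form F0 94 A2 92 at offsets 4–7.
U+E29D → 3-byte form EE 8A 9D at offsets 8–10.
Offset 9 falls in char 3's range; it's byte 2 of EE 8A 9D = 0x8A.

0x8A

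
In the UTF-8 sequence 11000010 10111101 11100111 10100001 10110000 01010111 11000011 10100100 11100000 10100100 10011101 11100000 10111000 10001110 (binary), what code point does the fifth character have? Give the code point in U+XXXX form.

Offset 0: leading byte 0xC2 = 11000010 → 2-byte char #1 = C2 BD.
Offset 2: leading byte 0xE7 = 11100111 → 3-byte char #2 = E7 A1 B0.
Offset 5: leading byte 0x57 = 01010111 → 1-byte char #3 = 57.
Offset 6: leading byte 0xC3 = 11000011 → 2-byte char #4 = C3 A4.
Offset 8: leading byte 0xE0 = 11100000 → 3-byte char #5 = E0 A4 9D.
Leading byte 0xE0 = 11100000 matches 1110xxxx → 3-byte sequence.
Byte 1: 0xE0 = 11100000, payload 0000 (4 bits).
Byte 2: 0xA4 = 10100100 (10xxxxxx ✓), payload 100100.
Byte 3: 0x9D = 10011101 (10xxxxxx ✓), payload 011101.
Concatenate: 0000100100011101 = 0x91D (16 bits → U+091D).

U+091D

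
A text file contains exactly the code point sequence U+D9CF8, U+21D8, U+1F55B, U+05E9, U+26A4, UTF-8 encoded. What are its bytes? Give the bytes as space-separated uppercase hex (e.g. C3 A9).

U+D9CF8: 4-byte form → F3 99 B3 B8.
U+21D8: 3-byte form → E2 87 98.
U+1F55B: 4-byte form → F0 9F 95 9B.
U+05E9: 2-byte form → D7 A9.
U+26A4: 3-byte form → E2 9A A4.
Concatenated (16 bytes): F3 99 B3 B8 E2 87 98 F0 9F 95 9B D7 A9 E2 9A A4.

F3 99 B3 B8 E2 87 98 F0 9F 95 9B D7 A9 E2 9A A4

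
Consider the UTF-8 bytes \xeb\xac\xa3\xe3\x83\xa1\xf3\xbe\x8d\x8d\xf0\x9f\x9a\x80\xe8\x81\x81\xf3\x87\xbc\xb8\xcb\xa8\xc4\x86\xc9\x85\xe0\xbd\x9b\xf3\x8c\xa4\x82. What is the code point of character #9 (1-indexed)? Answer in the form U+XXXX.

U+0245

Offset 0: leading byte 0xEB = 11101011 → 3-byte char #1 = EB AC A3.
Offset 3: leading byte 0xE3 = 11100011 → 3-byte char #2 = E3 83 A1.
Offset 6: leading byte 0xF3 = 11110011 → 4-byte char #3 = F3 BE 8D 8D.
Offset 10: leading byte 0xF0 = 11110000 → 4-byte char #4 = F0 9F 9A 80.
Offset 14: leading byte 0xE8 = 11101000 → 3-byte char #5 = E8 81 81.
Offset 17: leading byte 0xF3 = 11110011 → 4-byte char #6 = F3 87 BC B8.
Offset 21: leading byte 0xCB = 11001011 → 2-byte char #7 = CB A8.
Offset 23: leading byte 0xC4 = 11000100 → 2-byte char #8 = C4 86.
Offset 25: leading byte 0xC9 = 11001001 → 2-byte char #9 = C9 85.
Leading byte 0xC9 = 11001001 matches 110xxxxx → 2-byte sequence.
Byte 1: 0xC9 = 11001001, payload 01001 (5 bits).
Byte 2: 0x85 = 10000101 (10xxxxxx ✓), payload 000101.
Concatenate: 01001000101 = 0x245 (11 bits → U+0245).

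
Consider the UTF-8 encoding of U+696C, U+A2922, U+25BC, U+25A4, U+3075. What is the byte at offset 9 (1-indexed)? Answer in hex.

1-indexed offset 9 is 0-indexed offset 8.
U+696C → 3-byte form E6 A5 AC at offsets 0–2.
U+A2922 → 4-byte form F2 A2 A4 A2 at offsets 3–6.
U+25BC → 3-byte form E2 96 BC at offsets 7–9.
Offset 8 falls in char 3's range; it's byte 2 of E2 96 BC = 0x96.

0x96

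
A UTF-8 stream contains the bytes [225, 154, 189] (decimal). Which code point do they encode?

Leading byte 0xE1 = 11100001 matches 1110xxxx → 3-byte sequence.
Byte 1: 0xE1 = 11100001, payload 0001 (4 bits).
Byte 2: 0x9A = 10011010 (10xxxxxx ✓), payload 011010.
Byte 3: 0xBD = 10111101 (10xxxxxx ✓), payload 111101.
Concatenate: 0001011010111101 = 0x16BD (16 bits → U+16BD).

U+16BD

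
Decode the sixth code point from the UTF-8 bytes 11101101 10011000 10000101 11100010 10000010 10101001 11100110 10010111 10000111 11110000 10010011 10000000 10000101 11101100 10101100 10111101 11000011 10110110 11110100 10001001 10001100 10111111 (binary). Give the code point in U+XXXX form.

U+00F6

Offset 0: leading byte 0xED = 11101101 → 3-byte char #1 = ED 98 85.
Offset 3: leading byte 0xE2 = 11100010 → 3-byte char #2 = E2 82 A9.
Offset 6: leading byte 0xE6 = 11100110 → 3-byte char #3 = E6 97 87.
Offset 9: leading byte 0xF0 = 11110000 → 4-byte char #4 = F0 93 80 85.
Offset 13: leading byte 0xEC = 11101100 → 3-byte char #5 = EC AC BD.
Offset 16: leading byte 0xC3 = 11000011 → 2-byte char #6 = C3 B6.
Leading byte 0xC3 = 11000011 matches 110xxxxx → 2-byte sequence.
Byte 1: 0xC3 = 11000011, payload 00011 (5 bits).
Byte 2: 0xB6 = 10110110 (10xxxxxx ✓), payload 110110.
Concatenate: 00011110110 = 0xF6 (11 bits → U+00F6).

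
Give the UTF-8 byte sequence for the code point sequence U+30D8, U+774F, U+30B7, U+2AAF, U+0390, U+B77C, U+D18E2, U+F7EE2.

U+30D8: 3-byte form → E3 83 98.
U+774F: 3-byte form → E7 9D 8F.
U+30B7: 3-byte form → E3 82 B7.
U+2AAF: 3-byte form → E2 AA AF.
U+0390: 2-byte form → CE 90.
U+B77C: 3-byte form → EB 9D BC.
U+D18E2: 4-byte form → F3 91 A3 A2.
U+F7EE2: 4-byte form → F3 B7 BB A2.
Concatenated (25 bytes): E3 83 98 E7 9D 8F E3 82 B7 E2 AA AF CE 90 EB 9D BC F3 91 A3 A2 F3 B7 BB A2.

E3 83 98 E7 9D 8F E3 82 B7 E2 AA AF CE 90 EB 9D BC F3 91 A3 A2 F3 B7 BB A2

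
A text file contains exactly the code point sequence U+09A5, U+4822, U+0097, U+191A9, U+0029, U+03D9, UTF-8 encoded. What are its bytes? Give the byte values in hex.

U+09A5: 3-byte form → E0 A6 A5.
U+4822: 3-byte form → E4 A0 A2.
U+0097: 2-byte form → C2 97.
U+191A9: 4-byte form → F0 99 86 A9.
U+0029: 1-byte form → 29.
U+03D9: 2-byte form → CF 99.
Concatenated (15 bytes): E0 A6 A5 E4 A0 A2 C2 97 F0 99 86 A9 29 CF 99.

E0 A6 A5 E4 A0 A2 C2 97 F0 99 86 A9 29 CF 99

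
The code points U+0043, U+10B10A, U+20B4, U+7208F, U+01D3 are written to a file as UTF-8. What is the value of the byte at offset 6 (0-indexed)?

U+0043 → 1-byte form 43 at offsets 0–0.
U+10B10A → 4-byte form F4 8B 84 8A at offsets 1–4.
U+20B4 → 3-byte form E2 82 B4 at offsets 5–7.
Offset 6 falls in char 3's range; it's byte 2 of E2 82 B4 = 0x82.

0x82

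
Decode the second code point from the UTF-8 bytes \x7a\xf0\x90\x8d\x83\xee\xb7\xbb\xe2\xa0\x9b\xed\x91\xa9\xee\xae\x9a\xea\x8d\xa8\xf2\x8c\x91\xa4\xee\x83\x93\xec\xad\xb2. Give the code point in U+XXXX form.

Offset 0: leading byte 0x7A = 01111010 → 1-byte char #1 = 7A.
Offset 1: leading byte 0xF0 = 11110000 → 4-byte char #2 = F0 90 8D 83.
Leading byte 0xF0 = 11110000 matches 11110xxx → 4-byte sequence.
Byte 1: 0xF0 = 11110000, payload 000 (3 bits).
Byte 2: 0x90 = 10010000 (10xxxxxx ✓), payload 010000.
Byte 3: 0x8D = 10001101 (10xxxxxx ✓), payload 001101.
Byte 4: 0x83 = 10000011 (10xxxxxx ✓), payload 000011.
Concatenate: 000010000001101000011 = 0x10343 (21 bits → U+10343).

U+10343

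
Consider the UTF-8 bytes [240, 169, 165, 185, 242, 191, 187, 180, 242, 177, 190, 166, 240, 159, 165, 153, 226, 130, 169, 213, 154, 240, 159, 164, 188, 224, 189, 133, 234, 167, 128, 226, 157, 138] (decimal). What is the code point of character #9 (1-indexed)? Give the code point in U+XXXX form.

U+A9C0

Offset 0: leading byte 0xF0 = 11110000 → 4-byte char #1 = F0 A9 A5 B9.
Offset 4: leading byte 0xF2 = 11110010 → 4-byte char #2 = F2 BF BB B4.
Offset 8: leading byte 0xF2 = 11110010 → 4-byte char #3 = F2 B1 BE A6.
Offset 12: leading byte 0xF0 = 11110000 → 4-byte char #4 = F0 9F A5 99.
Offset 16: leading byte 0xE2 = 11100010 → 3-byte char #5 = E2 82 A9.
Offset 19: leading byte 0xD5 = 11010101 → 2-byte char #6 = D5 9A.
Offset 21: leading byte 0xF0 = 11110000 → 4-byte char #7 = F0 9F A4 BC.
Offset 25: leading byte 0xE0 = 11100000 → 3-byte char #8 = E0 BD 85.
Offset 28: leading byte 0xEA = 11101010 → 3-byte char #9 = EA A7 80.
Leading byte 0xEA = 11101010 matches 1110xxxx → 3-byte sequence.
Byte 1: 0xEA = 11101010, payload 1010 (4 bits).
Byte 2: 0xA7 = 10100111 (10xxxxxx ✓), payload 100111.
Byte 3: 0x80 = 10000000 (10xxxxxx ✓), payload 000000.
Concatenate: 1010100111000000 = 0xA9C0 (16 bits → U+A9C0).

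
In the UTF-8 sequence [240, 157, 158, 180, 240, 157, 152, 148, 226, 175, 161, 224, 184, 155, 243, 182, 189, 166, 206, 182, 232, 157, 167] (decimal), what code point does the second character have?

Offset 0: leading byte 0xF0 = 11110000 → 4-byte char #1 = F0 9D 9E B4.
Offset 4: leading byte 0xF0 = 11110000 → 4-byte char #2 = F0 9D 98 94.
Leading byte 0xF0 = 11110000 matches 11110xxx → 4-byte sequence.
Byte 1: 0xF0 = 11110000, payload 000 (3 bits).
Byte 2: 0x9D = 10011101 (10xxxxxx ✓), payload 011101.
Byte 3: 0x98 = 10011000 (10xxxxxx ✓), payload 011000.
Byte 4: 0x94 = 10010100 (10xxxxxx ✓), payload 010100.
Concatenate: 000011101011000010100 = 0x1D614 (21 bits → U+1D614).

U+1D614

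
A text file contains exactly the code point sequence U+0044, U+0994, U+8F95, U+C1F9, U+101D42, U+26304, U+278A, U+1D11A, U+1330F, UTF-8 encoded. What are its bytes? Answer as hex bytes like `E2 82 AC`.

44 E0 A6 94 E8 BE 95 EC 87 B9 F4 81 B5 82 F0 A6 8C 84 E2 9E 8A F0 9D 84 9A F0 93 8C 8F

U+0044: 1-byte form → 44.
U+0994: 3-byte form → E0 A6 94.
U+8F95: 3-byte form → E8 BE 95.
U+C1F9: 3-byte form → EC 87 B9.
U+101D42: 4-byte form → F4 81 B5 82.
U+26304: 4-byte form → F0 A6 8C 84.
U+278A: 3-byte form → E2 9E 8A.
U+1D11A: 4-byte form → F0 9D 84 9A.
U+1330F: 4-byte form → F0 93 8C 8F.
Concatenated (29 bytes): 44 E0 A6 94 E8 BE 95 EC 87 B9 F4 81 B5 82 F0 A6 8C 84 E2 9E 8A F0 9D 84 9A F0 93 8C 8F.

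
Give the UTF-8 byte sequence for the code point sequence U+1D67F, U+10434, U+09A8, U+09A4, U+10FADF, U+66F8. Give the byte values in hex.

F0 9D 99 BF F0 90 90 B4 E0 A6 A8 E0 A6 A4 F4 8F AB 9F E6 9B B8

U+1D67F: 4-byte form → F0 9D 99 BF.
U+10434: 4-byte form → F0 90 90 B4.
U+09A8: 3-byte form → E0 A6 A8.
U+09A4: 3-byte form → E0 A6 A4.
U+10FADF: 4-byte form → F4 8F AB 9F.
U+66F8: 3-byte form → E6 9B B8.
Concatenated (21 bytes): F0 9D 99 BF F0 90 90 B4 E0 A6 A8 E0 A6 A4 F4 8F AB 9F E6 9B B8.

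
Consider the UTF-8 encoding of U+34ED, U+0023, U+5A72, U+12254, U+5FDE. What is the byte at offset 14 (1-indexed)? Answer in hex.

0x9E

1-indexed offset 14 is 0-indexed offset 13.
U+34ED → 3-byte form E3 93 AD at offsets 0–2.
U+0023 → 1-byte form 23 at offsets 3–3.
U+5A72 → 3-byte form E5 A9 B2 at offsets 4–6.
U+12254 → 4-byte form F0 92 89 94 at offsets 7–10.
U+5FDE → 3-byte form E5 BF 9E at offsets 11–13.
Offset 13 falls in char 5's range; it's byte 3 of E5 BF 9E = 0x9E.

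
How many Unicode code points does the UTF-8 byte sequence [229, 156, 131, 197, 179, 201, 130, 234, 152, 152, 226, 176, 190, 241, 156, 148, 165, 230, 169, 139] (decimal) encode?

7

Byte at offset 0: 0xE5 = 11100101 → 3-byte char (#1). Advance 3.
Byte at offset 3: 0xC5 = 11000101 → 2-byte char (#2). Advance 2.
Byte at offset 5: 0xC9 = 11001001 → 2-byte char (#3). Advance 2.
Byte at offset 7: 0xEA = 11101010 → 3-byte char (#4). Advance 3.
Byte at offset 10: 0xE2 = 11100010 → 3-byte char (#5). Advance 3.
Byte at offset 13: 0xF1 = 11110001 → 4-byte char (#6). Advance 4.
Byte at offset 17: 0xE6 = 11100110 → 3-byte char (#7). Advance 3.
Reached end at offset 20 after 7 code points.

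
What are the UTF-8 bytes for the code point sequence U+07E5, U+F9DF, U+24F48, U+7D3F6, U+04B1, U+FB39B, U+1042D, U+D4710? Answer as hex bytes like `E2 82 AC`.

DF A5 EF A7 9F F0 A4 BD 88 F1 BD 8F B6 D2 B1 F3 BB 8E 9B F0 90 90 AD F3 94 9C 90

U+07E5: 2-byte form → DF A5.
U+F9DF: 3-byte form → EF A7 9F.
U+24F48: 4-byte form → F0 A4 BD 88.
U+7D3F6: 4-byte form → F1 BD 8F B6.
U+04B1: 2-byte form → D2 B1.
U+FB39B: 4-byte form → F3 BB 8E 9B.
U+1042D: 4-byte form → F0 90 90 AD.
U+D4710: 4-byte form → F3 94 9C 90.
Concatenated (27 bytes): DF A5 EF A7 9F F0 A4 BD 88 F1 BD 8F B6 D2 B1 F3 BB 8E 9B F0 90 90 AD F3 94 9C 90.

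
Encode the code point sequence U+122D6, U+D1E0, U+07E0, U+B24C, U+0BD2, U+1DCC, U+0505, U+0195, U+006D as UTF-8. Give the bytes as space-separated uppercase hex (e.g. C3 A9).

F0 92 8B 96 ED 87 A0 DF A0 EB 89 8C E0 AF 92 E1 B7 8C D4 85 C6 95 6D

U+122D6: 4-byte form → F0 92 8B 96.
U+D1E0: 3-byte form → ED 87 A0.
U+07E0: 2-byte form → DF A0.
U+B24C: 3-byte form → EB 89 8C.
U+0BD2: 3-byte form → E0 AF 92.
U+1DCC: 3-byte form → E1 B7 8C.
U+0505: 2-byte form → D4 85.
U+0195: 2-byte form → C6 95.
U+006D: 1-byte form → 6D.
Concatenated (23 bytes): F0 92 8B 96 ED 87 A0 DF A0 EB 89 8C E0 AF 92 E1 B7 8C D4 85 C6 95 6D.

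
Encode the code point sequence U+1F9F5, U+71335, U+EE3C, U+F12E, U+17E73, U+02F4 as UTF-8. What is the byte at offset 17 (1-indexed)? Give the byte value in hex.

0xB9

1-indexed offset 17 is 0-indexed offset 16.
U+1F9F5 → 4-byte form F0 9F A7 B5 at offsets 0–3.
U+71335 → 4-byte form F1 B1 8C B5 at offsets 4–7.
U+EE3C → 3-byte form EE B8 BC at offsets 8–10.
U+F12E → 3-byte form EF 84 AE at offsets 11–13.
U+17E73 → 4-byte form F0 97 B9 B3 at offsets 14–17.
Offset 16 falls in char 5's range; it's byte 3 of F0 97 B9 B3 = 0xB9.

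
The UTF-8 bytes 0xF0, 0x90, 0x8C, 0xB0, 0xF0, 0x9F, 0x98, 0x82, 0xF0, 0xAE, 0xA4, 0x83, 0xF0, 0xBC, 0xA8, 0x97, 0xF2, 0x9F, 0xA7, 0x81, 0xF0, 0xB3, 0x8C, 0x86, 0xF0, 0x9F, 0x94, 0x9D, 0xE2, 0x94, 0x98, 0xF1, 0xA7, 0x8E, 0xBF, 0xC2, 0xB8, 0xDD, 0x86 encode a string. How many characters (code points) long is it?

11

Byte at offset 0: 0xF0 = 11110000 → 4-byte char (#1). Advance 4.
Byte at offset 4: 0xF0 = 11110000 → 4-byte char (#2). Advance 4.
Byte at offset 8: 0xF0 = 11110000 → 4-byte char (#3). Advance 4.
Byte at offset 12: 0xF0 = 11110000 → 4-byte char (#4). Advance 4.
Byte at offset 16: 0xF2 = 11110010 → 4-byte char (#5). Advance 4.
Byte at offset 20: 0xF0 = 11110000 → 4-byte char (#6). Advance 4.
Byte at offset 24: 0xF0 = 11110000 → 4-byte char (#7). Advance 4.
Byte at offset 28: 0xE2 = 11100010 → 3-byte char (#8). Advance 3.
Byte at offset 31: 0xF1 = 11110001 → 4-byte char (#9). Advance 4.
Byte at offset 35: 0xC2 = 11000010 → 2-byte char (#10). Advance 2.
Byte at offset 37: 0xDD = 11011101 → 2-byte char (#11). Advance 2.
Reached end at offset 39 after 11 code points.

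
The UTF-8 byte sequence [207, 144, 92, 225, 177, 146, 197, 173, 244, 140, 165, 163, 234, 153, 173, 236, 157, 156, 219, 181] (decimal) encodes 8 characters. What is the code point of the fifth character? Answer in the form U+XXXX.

U+10C963

Offset 0: leading byte 0xCF = 11001111 → 2-byte char #1 = CF 90.
Offset 2: leading byte 0x5C = 01011100 → 1-byte char #2 = 5C.
Offset 3: leading byte 0xE1 = 11100001 → 3-byte char #3 = E1 B1 92.
Offset 6: leading byte 0xC5 = 11000101 → 2-byte char #4 = C5 AD.
Offset 8: leading byte 0xF4 = 11110100 → 4-byte char #5 = F4 8C A5 A3.
Leading byte 0xF4 = 11110100 matches 11110xxx → 4-byte sequence.
Byte 1: 0xF4 = 11110100, payload 100 (3 bits).
Byte 2: 0x8C = 10001100 (10xxxxxx ✓), payload 001100.
Byte 3: 0xA5 = 10100101 (10xxxxxx ✓), payload 100101.
Byte 4: 0xA3 = 10100011 (10xxxxxx ✓), payload 100011.
Concatenate: 100001100100101100011 = 0x10C963 (21 bits → U+10C963).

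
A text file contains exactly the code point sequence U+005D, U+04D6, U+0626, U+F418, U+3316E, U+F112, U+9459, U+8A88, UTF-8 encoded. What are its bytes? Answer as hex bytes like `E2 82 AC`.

U+005D: 1-byte form → 5D.
U+04D6: 2-byte form → D3 96.
U+0626: 2-byte form → D8 A6.
U+F418: 3-byte form → EF 90 98.
U+3316E: 4-byte form → F0 B3 85 AE.
U+F112: 3-byte form → EF 84 92.
U+9459: 3-byte form → E9 91 99.
U+8A88: 3-byte form → E8 AA 88.
Concatenated (21 bytes): 5D D3 96 D8 A6 EF 90 98 F0 B3 85 AE EF 84 92 E9 91 99 E8 AA 88.

5D D3 96 D8 A6 EF 90 98 F0 B3 85 AE EF 84 92 E9 91 99 E8 AA 88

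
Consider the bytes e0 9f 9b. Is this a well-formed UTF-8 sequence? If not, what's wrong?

Leading byte 0xE0 = 11100000 → 3-byte form.
Continuation bytes all match 10xxxxxx. Payload decodes to 0x7DB.
But 0x7DB < 0x800, the minimum for a 3-byte sequence — this is an overlong encoding.

invalid (overlong encoding)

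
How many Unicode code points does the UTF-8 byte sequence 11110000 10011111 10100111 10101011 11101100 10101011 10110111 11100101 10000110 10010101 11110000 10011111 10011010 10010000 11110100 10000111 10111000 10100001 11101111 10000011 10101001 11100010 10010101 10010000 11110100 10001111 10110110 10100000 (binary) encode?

Byte at offset 0: 0xF0 = 11110000 → 4-byte char (#1). Advance 4.
Byte at offset 4: 0xEC = 11101100 → 3-byte char (#2). Advance 3.
Byte at offset 7: 0xE5 = 11100101 → 3-byte char (#3). Advance 3.
Byte at offset 10: 0xF0 = 11110000 → 4-byte char (#4). Advance 4.
Byte at offset 14: 0xF4 = 11110100 → 4-byte char (#5). Advance 4.
Byte at offset 18: 0xEF = 11101111 → 3-byte char (#6). Advance 3.
Byte at offset 21: 0xE2 = 11100010 → 3-byte char (#7). Advance 3.
Byte at offset 24: 0xF4 = 11110100 → 4-byte char (#8). Advance 4.
Reached end at offset 28 after 8 code points.

8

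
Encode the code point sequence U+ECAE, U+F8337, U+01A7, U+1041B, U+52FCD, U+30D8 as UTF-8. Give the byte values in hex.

EE B2 AE F3 B8 8C B7 C6 A7 F0 90 90 9B F1 92 BF 8D E3 83 98

U+ECAE: 3-byte form → EE B2 AE.
U+F8337: 4-byte form → F3 B8 8C B7.
U+01A7: 2-byte form → C6 A7.
U+1041B: 4-byte form → F0 90 90 9B.
U+52FCD: 4-byte form → F1 92 BF 8D.
U+30D8: 3-byte form → E3 83 98.
Concatenated (20 bytes): EE B2 AE F3 B8 8C B7 C6 A7 F0 90 90 9B F1 92 BF 8D E3 83 98.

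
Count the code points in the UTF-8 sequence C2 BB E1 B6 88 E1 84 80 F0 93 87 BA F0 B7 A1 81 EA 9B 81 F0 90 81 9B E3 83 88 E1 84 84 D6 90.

Byte at offset 0: 0xC2 = 11000010 → 2-byte char (#1). Advance 2.
Byte at offset 2: 0xE1 = 11100001 → 3-byte char (#2). Advance 3.
Byte at offset 5: 0xE1 = 11100001 → 3-byte char (#3). Advance 3.
Byte at offset 8: 0xF0 = 11110000 → 4-byte char (#4). Advance 4.
Byte at offset 12: 0xF0 = 11110000 → 4-byte char (#5). Advance 4.
Byte at offset 16: 0xEA = 11101010 → 3-byte char (#6). Advance 3.
Byte at offset 19: 0xF0 = 11110000 → 4-byte char (#7). Advance 4.
Byte at offset 23: 0xE3 = 11100011 → 3-byte char (#8). Advance 3.
Byte at offset 26: 0xE1 = 11100001 → 3-byte char (#9). Advance 3.
Byte at offset 29: 0xD6 = 11010110 → 2-byte char (#10). Advance 2.
Reached end at offset 31 after 10 code points.

10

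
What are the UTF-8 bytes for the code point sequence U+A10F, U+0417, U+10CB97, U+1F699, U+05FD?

EA 84 8F D0 97 F4 8C AE 97 F0 9F 9A 99 D7 BD

U+A10F: 3-byte form → EA 84 8F.
U+0417: 2-byte form → D0 97.
U+10CB97: 4-byte form → F4 8C AE 97.
U+1F699: 4-byte form → F0 9F 9A 99.
U+05FD: 2-byte form → D7 BD.
Concatenated (15 bytes): EA 84 8F D0 97 F4 8C AE 97 F0 9F 9A 99 D7 BD.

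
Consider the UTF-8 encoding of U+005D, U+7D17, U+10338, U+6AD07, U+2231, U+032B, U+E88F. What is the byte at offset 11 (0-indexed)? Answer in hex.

U+005D → 1-byte form 5D at offsets 0–0.
U+7D17 → 3-byte form E7 B4 97 at offsets 1–3.
U+10338 → 4-byte form F0 90 8C B8 at offsets 4–7.
U+6AD07 → 4-byte form F1 AA B4 87 at offsets 8–11.
Offset 11 falls in char 4's range; it's byte 4 of F1 AA B4 87 = 0x87.

0x87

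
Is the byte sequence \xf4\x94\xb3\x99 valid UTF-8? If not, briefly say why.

Leading byte 0xF4 = 11110100 → 4-byte form.
Payload = 0x114CD9, which exceeds U+10FFFF, the maximum Unicode code point. (Leading bytes F5–FF, or F4 followed by ≥ 0x90, are invalid.)

invalid (encodes a value above U+10FFFF)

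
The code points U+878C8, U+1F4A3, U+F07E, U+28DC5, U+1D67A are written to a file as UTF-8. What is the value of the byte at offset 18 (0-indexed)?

0xBA

U+878C8 → 4-byte form F2 87 A3 88 at offsets 0–3.
U+1F4A3 → 4-byte form F0 9F 92 A3 at offsets 4–7.
U+F07E → 3-byte form EF 81 BE at offsets 8–10.
U+28DC5 → 4-byte form F0 A8 B7 85 at offsets 11–14.
U+1D67A → 4-byte form F0 9D 99 BA at offsets 15–18.
Offset 18 falls in char 5's range; it's byte 4 of F0 9D 99 BA = 0xBA.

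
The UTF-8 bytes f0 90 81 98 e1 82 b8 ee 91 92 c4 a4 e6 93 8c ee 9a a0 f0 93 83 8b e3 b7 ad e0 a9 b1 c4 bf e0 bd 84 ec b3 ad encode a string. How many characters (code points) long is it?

12

Byte at offset 0: 0xF0 = 11110000 → 4-byte char (#1). Advance 4.
Byte at offset 4: 0xE1 = 11100001 → 3-byte char (#2). Advance 3.
Byte at offset 7: 0xEE = 11101110 → 3-byte char (#3). Advance 3.
Byte at offset 10: 0xC4 = 11000100 → 2-byte char (#4). Advance 2.
Byte at offset 12: 0xE6 = 11100110 → 3-byte char (#5). Advance 3.
Byte at offset 15: 0xEE = 11101110 → 3-byte char (#6). Advance 3.
Byte at offset 18: 0xF0 = 11110000 → 4-byte char (#7). Advance 4.
Byte at offset 22: 0xE3 = 11100011 → 3-byte char (#8). Advance 3.
Byte at offset 25: 0xE0 = 11100000 → 3-byte char (#9). Advance 3.
Byte at offset 28: 0xC4 = 11000100 → 2-byte char (#10). Advance 2.
Byte at offset 30: 0xE0 = 11100000 → 3-byte char (#11). Advance 3.
Byte at offset 33: 0xEC = 11101100 → 3-byte char (#12). Advance 3.
Reached end at offset 36 after 12 code points.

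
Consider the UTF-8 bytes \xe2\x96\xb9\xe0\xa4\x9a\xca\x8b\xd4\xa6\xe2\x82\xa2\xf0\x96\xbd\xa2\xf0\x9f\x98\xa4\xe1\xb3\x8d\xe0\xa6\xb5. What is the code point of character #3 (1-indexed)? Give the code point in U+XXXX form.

U+028B

Offset 0: leading byte 0xE2 = 11100010 → 3-byte char #1 = E2 96 B9.
Offset 3: leading byte 0xE0 = 11100000 → 3-byte char #2 = E0 A4 9A.
Offset 6: leading byte 0xCA = 11001010 → 2-byte char #3 = CA 8B.
Leading byte 0xCA = 11001010 matches 110xxxxx → 2-byte sequence.
Byte 1: 0xCA = 11001010, payload 01010 (5 bits).
Byte 2: 0x8B = 10001011 (10xxxxxx ✓), payload 001011.
Concatenate: 01010001011 = 0x28B (11 bits → U+028B).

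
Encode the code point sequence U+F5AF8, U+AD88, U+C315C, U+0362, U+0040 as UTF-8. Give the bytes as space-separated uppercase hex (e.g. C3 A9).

F3 B5 AB B8 EA B6 88 F3 83 85 9C CD A2 40

U+F5AF8: 4-byte form → F3 B5 AB B8.
U+AD88: 3-byte form → EA B6 88.
U+C315C: 4-byte form → F3 83 85 9C.
U+0362: 2-byte form → CD A2.
U+0040: 1-byte form → 40.
Concatenated (14 bytes): F3 B5 AB B8 EA B6 88 F3 83 85 9C CD A2 40.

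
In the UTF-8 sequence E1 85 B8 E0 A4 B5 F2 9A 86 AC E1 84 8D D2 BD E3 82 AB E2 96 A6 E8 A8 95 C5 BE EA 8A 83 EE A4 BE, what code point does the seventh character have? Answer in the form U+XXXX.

Offset 0: leading byte 0xE1 = 11100001 → 3-byte char #1 = E1 85 B8.
Offset 3: leading byte 0xE0 = 11100000 → 3-byte char #2 = E0 A4 B5.
Offset 6: leading byte 0xF2 = 11110010 → 4-byte char #3 = F2 9A 86 AC.
Offset 10: leading byte 0xE1 = 11100001 → 3-byte char #4 = E1 84 8D.
Offset 13: leading byte 0xD2 = 11010010 → 2-byte char #5 = D2 BD.
Offset 15: leading byte 0xE3 = 11100011 → 3-byte char #6 = E3 82 AB.
Offset 18: leading byte 0xE2 = 11100010 → 3-byte char #7 = E2 96 A6.
Leading byte 0xE2 = 11100010 matches 1110xxxx → 3-byte sequence.
Byte 1: 0xE2 = 11100010, payload 0010 (4 bits).
Byte 2: 0x96 = 10010110 (10xxxxxx ✓), payload 010110.
Byte 3: 0xA6 = 10100110 (10xxxxxx ✓), payload 100110.
Concatenate: 0010010110100110 = 0x25A6 (16 bits → U+25A6).

U+25A6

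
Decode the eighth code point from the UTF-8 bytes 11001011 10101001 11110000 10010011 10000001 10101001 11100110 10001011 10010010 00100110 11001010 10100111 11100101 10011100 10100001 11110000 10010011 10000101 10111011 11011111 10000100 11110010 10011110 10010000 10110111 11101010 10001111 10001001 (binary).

U+07C4

Offset 0: leading byte 0xCB = 11001011 → 2-byte char #1 = CB A9.
Offset 2: leading byte 0xF0 = 11110000 → 4-byte char #2 = F0 93 81 A9.
Offset 6: leading byte 0xE6 = 11100110 → 3-byte char #3 = E6 8B 92.
Offset 9: leading byte 0x26 = 00100110 → 1-byte char #4 = 26.
Offset 10: leading byte 0xCA = 11001010 → 2-byte char #5 = CA A7.
Offset 12: leading byte 0xE5 = 11100101 → 3-byte char #6 = E5 9C A1.
Offset 15: leading byte 0xF0 = 11110000 → 4-byte char #7 = F0 93 85 BB.
Offset 19: leading byte 0xDF = 11011111 → 2-byte char #8 = DF 84.
Leading byte 0xDF = 11011111 matches 110xxxxx → 2-byte sequence.
Byte 1: 0xDF = 11011111, payload 11111 (5 bits).
Byte 2: 0x84 = 10000100 (10xxxxxx ✓), payload 000100.
Concatenate: 11111000100 = 0x7C4 (11 bits → U+07C4).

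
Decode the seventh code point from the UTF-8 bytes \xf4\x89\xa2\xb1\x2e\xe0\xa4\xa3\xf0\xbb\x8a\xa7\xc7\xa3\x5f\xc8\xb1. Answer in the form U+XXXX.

Offset 0: leading byte 0xF4 = 11110100 → 4-byte char #1 = F4 89 A2 B1.
Offset 4: leading byte 0x2E = 00101110 → 1-byte char #2 = 2E.
Offset 5: leading byte 0xE0 = 11100000 → 3-byte char #3 = E0 A4 A3.
Offset 8: leading byte 0xF0 = 11110000 → 4-byte char #4 = F0 BB 8A A7.
Offset 12: leading byte 0xC7 = 11000111 → 2-byte char #5 = C7 A3.
Offset 14: leading byte 0x5F = 01011111 → 1-byte char #6 = 5F.
Offset 15: leading byte 0xC8 = 11001000 → 2-byte char #7 = C8 B1.
Leading byte 0xC8 = 11001000 matches 110xxxxx → 2-byte sequence.
Byte 1: 0xC8 = 11001000, payload 01000 (5 bits).
Byte 2: 0xB1 = 10110001 (10xxxxxx ✓), payload 110001.
Concatenate: 01000110001 = 0x231 (11 bits → U+0231).

U+0231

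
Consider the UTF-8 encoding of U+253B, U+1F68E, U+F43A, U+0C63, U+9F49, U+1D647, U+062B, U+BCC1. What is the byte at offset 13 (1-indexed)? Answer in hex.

0xA3

1-indexed offset 13 is 0-indexed offset 12.
U+253B → 3-byte form E2 94 BB at offsets 0–2.
U+1F68E → 4-byte form F0 9F 9A 8E at offsets 3–6.
U+F43A → 3-byte form EF 90 BA at offsets 7–9.
U+0C63 → 3-byte form E0 B1 A3 at offsets 10–12.
Offset 12 falls in char 4's range; it's byte 3 of E0 B1 A3 = 0xA3.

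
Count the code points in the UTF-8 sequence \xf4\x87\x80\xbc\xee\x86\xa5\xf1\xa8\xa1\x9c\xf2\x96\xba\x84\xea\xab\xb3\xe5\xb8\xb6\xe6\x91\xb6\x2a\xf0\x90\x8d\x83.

9

Byte at offset 0: 0xF4 = 11110100 → 4-byte char (#1). Advance 4.
Byte at offset 4: 0xEE = 11101110 → 3-byte char (#2). Advance 3.
Byte at offset 7: 0xF1 = 11110001 → 4-byte char (#3). Advance 4.
Byte at offset 11: 0xF2 = 11110010 → 4-byte char (#4). Advance 4.
Byte at offset 15: 0xEA = 11101010 → 3-byte char (#5). Advance 3.
Byte at offset 18: 0xE5 = 11100101 → 3-byte char (#6). Advance 3.
Byte at offset 21: 0xE6 = 11100110 → 3-byte char (#7). Advance 3.
Byte at offset 24: 0x2A = 00101010 → 1-byte char (#8). Advance 1.
Byte at offset 25: 0xF0 = 11110000 → 4-byte char (#9). Advance 4.
Reached end at offset 29 after 9 code points.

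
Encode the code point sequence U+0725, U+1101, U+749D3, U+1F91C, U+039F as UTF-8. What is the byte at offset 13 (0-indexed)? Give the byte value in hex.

U+0725 → 2-byte form DC A5 at offsets 0–1.
U+1101 → 3-byte form E1 84 81 at offsets 2–4.
U+749D3 → 4-byte form F1 B4 A7 93 at offsets 5–8.
U+1F91C → 4-byte form F0 9F A4 9C at offsets 9–12.
U+039F → 2-byte form CE 9F at offsets 13–14.
Offset 13 falls in char 5's range; it's byte 1 of CE 9F = 0xCE.

0xCE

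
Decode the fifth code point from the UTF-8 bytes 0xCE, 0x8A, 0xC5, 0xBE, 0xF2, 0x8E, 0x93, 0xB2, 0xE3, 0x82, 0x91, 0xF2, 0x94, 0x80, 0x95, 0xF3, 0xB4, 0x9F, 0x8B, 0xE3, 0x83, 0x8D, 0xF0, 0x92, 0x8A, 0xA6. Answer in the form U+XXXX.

Offset 0: leading byte 0xCE = 11001110 → 2-byte char #1 = CE 8A.
Offset 2: leading byte 0xC5 = 11000101 → 2-byte char #2 = C5 BE.
Offset 4: leading byte 0xF2 = 11110010 → 4-byte char #3 = F2 8E 93 B2.
Offset 8: leading byte 0xE3 = 11100011 → 3-byte char #4 = E3 82 91.
Offset 11: leading byte 0xF2 = 11110010 → 4-byte char #5 = F2 94 80 95.
Leading byte 0xF2 = 11110010 matches 11110xxx → 4-byte sequence.
Byte 1: 0xF2 = 11110010, payload 010 (3 bits).
Byte 2: 0x94 = 10010100 (10xxxxxx ✓), payload 010100.
Byte 3: 0x80 = 10000000 (10xxxxxx ✓), payload 000000.
Byte 4: 0x95 = 10010101 (10xxxxxx ✓), payload 010101.
Concatenate: 010010100000000010101 = 0x94015 (21 bits → U+94015).

U+94015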